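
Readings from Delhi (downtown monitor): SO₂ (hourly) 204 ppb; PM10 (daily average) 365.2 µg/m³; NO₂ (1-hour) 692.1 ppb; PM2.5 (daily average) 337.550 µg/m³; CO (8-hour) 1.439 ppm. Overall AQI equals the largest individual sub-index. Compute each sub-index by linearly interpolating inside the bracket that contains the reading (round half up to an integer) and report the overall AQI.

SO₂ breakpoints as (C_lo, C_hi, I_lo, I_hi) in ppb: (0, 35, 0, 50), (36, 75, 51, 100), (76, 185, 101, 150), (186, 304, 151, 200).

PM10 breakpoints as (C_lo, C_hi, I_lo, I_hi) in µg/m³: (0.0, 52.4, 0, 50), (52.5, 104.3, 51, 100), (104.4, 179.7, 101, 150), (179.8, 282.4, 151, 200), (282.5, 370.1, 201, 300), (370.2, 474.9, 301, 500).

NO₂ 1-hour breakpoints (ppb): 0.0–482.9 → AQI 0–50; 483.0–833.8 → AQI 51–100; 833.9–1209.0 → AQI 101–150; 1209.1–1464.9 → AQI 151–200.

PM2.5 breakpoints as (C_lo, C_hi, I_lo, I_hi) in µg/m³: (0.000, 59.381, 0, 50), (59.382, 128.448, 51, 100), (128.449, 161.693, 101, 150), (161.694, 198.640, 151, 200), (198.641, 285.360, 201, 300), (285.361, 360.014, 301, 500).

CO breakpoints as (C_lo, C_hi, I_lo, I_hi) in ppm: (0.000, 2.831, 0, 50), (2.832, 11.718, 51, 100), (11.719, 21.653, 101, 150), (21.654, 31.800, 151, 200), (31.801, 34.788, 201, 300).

SO₂: row 186–304 (AQI 151–200). (200−151)·(204−186)/(304−186) + 151 = 49·18/118 + 151 ≈ 158.47 → 158.
PM10: 365.2 ∈ [282.5, 370.1] ↔ index [201, 300].
201 + (365.2−282.5)·(300−201)/(370.1−282.5) = 201 + 82.7·99/87.6 ≈ 294.46, so AQI = 294.
NO₂: 692.1 lies in 483.0–833.8, so I_lo=51, I_hi=100, C_lo=483.0, C_hi=833.8.
(100−51)/(833.8−483.0) × (692.1−483.0) + 51 = 49/350.8 × 209.1 + 51 ≈ 80.21 → 80.
PM2.5 337.550: bracket 285.361–360.014 → index 301–500; slope 199/74.653, offset 52.189.
AQI = 301 + 199/74.653·52.189 ≈ 440.12 ⇒ 440.
CO: 1.439 ∈ [0.000, 2.831] ↔ index [0, 50].
0 + (1.439−0.000)·(50−0)/(2.831−0.000) = 0 + 1.439·50/2.831 ≈ 25.42, so AQI = 25.
Sub-indices: SO₂→158, PM10→294, NO₂→80, PM2.5→440, CO→25. Overall AQI = max = 440; dominant pollutant is PM2.5.

440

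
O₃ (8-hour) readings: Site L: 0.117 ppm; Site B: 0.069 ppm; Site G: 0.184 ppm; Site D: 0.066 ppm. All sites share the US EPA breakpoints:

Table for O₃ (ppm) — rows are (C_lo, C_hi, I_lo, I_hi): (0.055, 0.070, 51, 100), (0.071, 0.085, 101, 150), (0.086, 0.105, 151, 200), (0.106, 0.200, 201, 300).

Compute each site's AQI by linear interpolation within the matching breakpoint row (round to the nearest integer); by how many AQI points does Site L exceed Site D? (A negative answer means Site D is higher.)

126

Site L: 0.117 lies in 0.106–0.200, so I_lo=201, I_hi=300, C_lo=0.106, C_hi=0.200.
(300−201)/(0.200−0.106) × (0.117−0.106) + 201 = 99/0.094 × 0.011 + 201 ≈ 212.59 → 213.
Site B: row 0.055–0.070 (AQI 51–100). (100−51)·(0.069−0.055)/(0.070−0.055) + 51 = 49·0.014/0.015 + 51 ≈ 96.73 → 97.
Site G: 0.184 ∈ [0.106, 0.200] ↔ index [201, 300].
201 + (0.184−0.106)·(300−201)/(0.200−0.106) = 201 + 0.078·99/0.094 ≈ 283.15, so AQI = 283.
Site D: 0.066 lies in 0.055–0.070, so I_lo=51, I_hi=100, C_lo=0.055, C_hi=0.070.
(100−51)/(0.070−0.055) × (0.066−0.055) + 51 = 49/0.015 × 0.011 + 51 ≈ 86.93 → 87.
AQIs: Site L=213, Site B=97, Site G=283, Site D=87. Site L (213) − Site D (87) = 126.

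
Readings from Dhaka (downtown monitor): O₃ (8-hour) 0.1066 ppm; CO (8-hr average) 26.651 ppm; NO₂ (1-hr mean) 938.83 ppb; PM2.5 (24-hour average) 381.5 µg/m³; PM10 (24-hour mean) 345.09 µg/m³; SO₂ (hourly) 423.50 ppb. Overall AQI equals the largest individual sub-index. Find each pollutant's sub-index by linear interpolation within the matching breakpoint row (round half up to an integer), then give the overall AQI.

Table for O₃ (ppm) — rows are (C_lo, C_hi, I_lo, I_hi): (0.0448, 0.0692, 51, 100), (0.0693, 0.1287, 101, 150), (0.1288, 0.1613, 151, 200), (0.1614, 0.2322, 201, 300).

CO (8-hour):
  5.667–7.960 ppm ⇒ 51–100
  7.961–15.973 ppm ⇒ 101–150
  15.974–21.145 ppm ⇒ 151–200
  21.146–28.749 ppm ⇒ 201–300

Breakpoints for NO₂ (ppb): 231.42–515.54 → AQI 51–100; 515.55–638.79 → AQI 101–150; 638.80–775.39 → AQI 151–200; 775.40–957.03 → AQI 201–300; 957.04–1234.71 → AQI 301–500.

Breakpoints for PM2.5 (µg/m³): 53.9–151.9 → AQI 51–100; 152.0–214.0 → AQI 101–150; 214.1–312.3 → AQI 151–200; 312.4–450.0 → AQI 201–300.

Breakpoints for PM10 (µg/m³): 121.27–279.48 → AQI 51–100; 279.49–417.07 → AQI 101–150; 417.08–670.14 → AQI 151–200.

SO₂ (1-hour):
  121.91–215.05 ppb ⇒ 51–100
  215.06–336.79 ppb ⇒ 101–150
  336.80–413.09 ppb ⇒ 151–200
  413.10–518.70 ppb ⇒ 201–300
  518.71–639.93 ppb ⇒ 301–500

290

O₃: 0.1066 ∈ [0.0693, 0.1287] ↔ index [101, 150].
101 + (0.1066−0.0693)·(150−101)/(0.1287−0.0693) = 101 + 0.0373·49/0.0594 ≈ 131.77, so AQI = 132.
CO: row 21.146–28.749 (AQI 201–300). (300−201)·(26.651−21.146)/(28.749−21.146) + 201 = 99·5.505/7.603 + 201 ≈ 272.68 → 273.
NO₂: 938.83 ∈ [775.40, 957.03] ↔ index [201, 300].
201 + (938.83−775.40)·(300−201)/(957.03−775.40) = 201 + 163.43·99/181.63 ≈ 290.08, so AQI = 290.
PM2.5: 381.5 lies in 312.4–450.0, so I_lo=201, I_hi=300, C_lo=312.4, C_hi=450.0.
(300−201)/(450.0−312.4) × (381.5−312.4) + 201 = 99/137.6 × 69.1 + 201 ≈ 250.72 → 251.
PM10: 345.09 lies in 279.49–417.07, so I_lo=101, I_hi=150, C_lo=279.49, C_hi=417.07.
(150−101)/(417.07−279.49) × (345.09−279.49) + 101 = 49/137.58 × 65.60 + 101 ≈ 124.36 → 124.
SO₂: 423.50 ∈ [413.10, 518.70] ↔ index [201, 300].
201 + (423.50−413.10)·(300−201)/(518.70−413.10) = 201 + 10.40·99/105.60 ≈ 210.75, so AQI = 211.
Sub-indices: O₃→132, CO→273, NO₂→290, PM2.5→251, PM10→124, SO₂→211. Overall AQI = max = 290; dominant pollutant is NO₂.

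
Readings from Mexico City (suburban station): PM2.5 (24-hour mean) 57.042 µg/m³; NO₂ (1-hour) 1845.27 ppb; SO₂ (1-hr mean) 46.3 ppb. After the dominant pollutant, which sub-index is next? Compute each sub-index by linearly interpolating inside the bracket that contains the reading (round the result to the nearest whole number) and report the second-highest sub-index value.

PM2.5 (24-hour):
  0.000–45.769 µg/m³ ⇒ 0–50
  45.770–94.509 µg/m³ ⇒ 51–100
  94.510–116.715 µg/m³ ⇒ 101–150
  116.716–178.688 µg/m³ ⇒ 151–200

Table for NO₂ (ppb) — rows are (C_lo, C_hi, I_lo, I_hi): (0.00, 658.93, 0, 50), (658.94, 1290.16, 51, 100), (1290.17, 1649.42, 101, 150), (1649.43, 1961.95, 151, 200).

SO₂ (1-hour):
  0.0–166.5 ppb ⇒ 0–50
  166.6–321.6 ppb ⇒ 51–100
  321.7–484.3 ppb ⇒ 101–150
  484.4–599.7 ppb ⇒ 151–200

PM2.5: 57.042 ∈ [45.770, 94.509] ↔ index [51, 100].
51 + (57.042−45.770)·(100−51)/(94.509−45.770) = 51 + 11.272·49/48.739 ≈ 62.33, so AQI = 62.
NO₂: 1845.27 lies in 1649.43–1961.95, so I_lo=151, I_hi=200, C_lo=1649.43, C_hi=1961.95.
(200−151)/(1961.95−1649.43) × (1845.27−1649.43) + 151 = 49/312.52 × 195.84 + 151 ≈ 181.71 → 182.
SO₂: row 0.0–166.5 (AQI 0–50). (50−0)·(46.3−0.0)/(166.5−0.0) + 0 = 50·46.3/166.5 + 0 ≈ 13.90 → 14.
Sub-indices: PM2.5→62, NO₂→182, SO₂→14. Ranked high→low: 182, 62, 14. Second-highest sub-index = 62.

62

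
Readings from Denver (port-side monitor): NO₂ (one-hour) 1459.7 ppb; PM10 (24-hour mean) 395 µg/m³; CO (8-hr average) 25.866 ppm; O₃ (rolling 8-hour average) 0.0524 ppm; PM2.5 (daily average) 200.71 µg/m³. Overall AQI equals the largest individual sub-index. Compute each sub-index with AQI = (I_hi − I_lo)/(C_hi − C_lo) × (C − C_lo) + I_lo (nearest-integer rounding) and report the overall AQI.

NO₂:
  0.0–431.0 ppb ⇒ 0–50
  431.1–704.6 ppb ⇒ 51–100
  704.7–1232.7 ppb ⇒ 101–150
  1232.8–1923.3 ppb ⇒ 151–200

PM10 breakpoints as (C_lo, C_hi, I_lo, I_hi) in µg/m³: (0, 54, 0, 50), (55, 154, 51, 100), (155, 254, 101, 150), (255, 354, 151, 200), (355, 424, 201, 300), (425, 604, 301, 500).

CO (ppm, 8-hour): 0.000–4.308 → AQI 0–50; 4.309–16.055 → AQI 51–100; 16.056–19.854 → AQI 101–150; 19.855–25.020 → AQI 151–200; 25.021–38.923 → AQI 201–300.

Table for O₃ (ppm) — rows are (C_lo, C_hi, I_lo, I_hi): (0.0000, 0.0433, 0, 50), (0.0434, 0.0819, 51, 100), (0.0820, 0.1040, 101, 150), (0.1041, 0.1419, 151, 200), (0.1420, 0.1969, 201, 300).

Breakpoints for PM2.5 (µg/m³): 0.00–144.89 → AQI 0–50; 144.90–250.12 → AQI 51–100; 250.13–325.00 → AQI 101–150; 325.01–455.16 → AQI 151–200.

NO₂: 1459.7 ∈ [1232.8, 1923.3] ↔ index [151, 200].
151 + (1459.7−1232.8)·(200−151)/(1923.3−1232.8) = 151 + 226.9·49/690.5 ≈ 167.10, so AQI = 167.
PM10: 395 ∈ [355, 424] ↔ index [201, 300].
201 + (395−355)·(300−201)/(424−355) = 201 + 40·99/69 ≈ 258.39, so AQI = 258.
CO: 25.866 ∈ [25.021, 38.923] ↔ index [201, 300].
201 + (25.866−25.021)·(300−201)/(38.923−25.021) = 201 + 0.845·99/13.902 ≈ 207.02, so AQI = 207.
O₃ 0.0524: bracket 0.0434–0.0819 → index 51–100; slope 49/0.0385, offset 0.0090.
AQI = 51 + 49/0.0385·0.0090 ≈ 62.45 ⇒ 62.
PM2.5: 200.71 lies in 144.90–250.12, so I_lo=51, I_hi=100, C_lo=144.90, C_hi=250.12.
(100−51)/(250.12−144.90) × (200.71−144.90) + 51 = 49/105.22 × 55.81 + 51 ≈ 76.99 → 77.
Sub-indices: NO₂→167, PM10→258, CO→207, O₃→62, PM2.5→77. Overall AQI = max = 258; dominant pollutant is PM10.

258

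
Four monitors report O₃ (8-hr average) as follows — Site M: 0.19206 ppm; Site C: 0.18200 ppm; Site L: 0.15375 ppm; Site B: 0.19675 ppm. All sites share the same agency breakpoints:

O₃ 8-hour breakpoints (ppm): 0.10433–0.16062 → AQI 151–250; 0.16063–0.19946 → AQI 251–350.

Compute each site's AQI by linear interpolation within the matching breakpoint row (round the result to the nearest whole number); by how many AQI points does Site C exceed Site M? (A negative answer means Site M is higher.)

Site M: row 0.16063–0.19946 (AQI 251–350). (350−251)·(0.19206−0.16063)/(0.19946−0.16063) + 251 = 99·0.03143/0.03883 + 251 ≈ 331.13 → 331.
Site C 0.18200: bracket 0.16063–0.19946 → index 251–350; slope 99/0.03883, offset 0.02137.
AQI = 251 + 99/0.03883·0.02137 ≈ 305.48 ⇒ 305.
Site L: row 0.10433–0.16062 (AQI 151–250). (250−151)·(0.15375−0.10433)/(0.16062−0.10433) + 151 = 99·0.04942/0.05629 + 151 ≈ 237.92 → 238.
Site B: row 0.16063–0.19946 (AQI 251–350). (350−251)·(0.19675−0.16063)/(0.19946−0.16063) + 251 = 99·0.03612/0.03883 + 251 ≈ 343.09 → 343.
AQIs: Site M=331, Site C=305, Site L=238, Site B=343. Site C (305) − Site M (331) = -26.

-26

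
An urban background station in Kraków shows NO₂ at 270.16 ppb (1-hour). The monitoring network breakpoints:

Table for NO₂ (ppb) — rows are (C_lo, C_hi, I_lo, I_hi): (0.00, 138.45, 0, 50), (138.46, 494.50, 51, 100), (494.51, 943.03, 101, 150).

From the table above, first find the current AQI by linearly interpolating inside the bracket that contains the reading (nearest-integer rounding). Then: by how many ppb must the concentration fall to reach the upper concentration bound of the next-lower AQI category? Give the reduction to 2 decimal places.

131.71

NO₂: 270.16 ∈ [138.46, 494.50] ↔ index [51, 100].
51 + (270.16−138.46)·(100−51)/(494.50−138.46) = 51 + 131.70·49/356.04 ≈ 69.13, so AQI = 69.
Current AQI 69 is in the Moderate range (51–100). The next-lower category tops out at AQI 50, whose upper concentration bound is 138.45 ppb.
Reduction needed = 270.16 − 138.45 = 131.71 ppb.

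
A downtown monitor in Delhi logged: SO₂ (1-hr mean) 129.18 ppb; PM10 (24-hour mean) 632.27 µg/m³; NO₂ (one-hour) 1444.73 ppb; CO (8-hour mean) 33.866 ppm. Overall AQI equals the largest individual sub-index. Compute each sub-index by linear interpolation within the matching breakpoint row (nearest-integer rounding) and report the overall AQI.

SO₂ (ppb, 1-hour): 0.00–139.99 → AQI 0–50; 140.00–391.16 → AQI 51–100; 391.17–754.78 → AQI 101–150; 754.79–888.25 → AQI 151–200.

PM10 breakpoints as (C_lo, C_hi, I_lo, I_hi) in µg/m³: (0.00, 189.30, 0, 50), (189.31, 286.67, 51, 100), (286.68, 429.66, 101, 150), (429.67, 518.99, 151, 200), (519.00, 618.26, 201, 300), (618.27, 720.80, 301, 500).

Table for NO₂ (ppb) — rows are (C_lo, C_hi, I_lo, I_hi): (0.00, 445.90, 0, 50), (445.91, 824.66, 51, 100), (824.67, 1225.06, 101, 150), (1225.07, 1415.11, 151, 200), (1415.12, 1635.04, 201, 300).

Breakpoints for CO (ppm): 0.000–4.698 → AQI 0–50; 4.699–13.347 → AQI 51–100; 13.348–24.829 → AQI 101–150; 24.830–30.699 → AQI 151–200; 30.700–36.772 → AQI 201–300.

328

SO₂: 129.18 lies in 0.00–139.99, so I_lo=0, I_hi=50, C_lo=0.00, C_hi=139.99.
(50−0)/(139.99−0.00) × (129.18−0.00) + 0 = 50/139.99 × 129.18 + 0 ≈ 46.14 → 46.
PM10: 632.27 ∈ [618.27, 720.80] ↔ index [301, 500].
301 + (632.27−618.27)·(500−301)/(720.80−618.27) = 301 + 14.00·199/102.53 ≈ 328.17, so AQI = 328.
NO₂: row 1415.12–1635.04 (AQI 201–300). (300−201)·(1444.73−1415.12)/(1635.04−1415.12) + 201 = 99·29.61/219.92 + 201 ≈ 214.33 → 214.
CO: 33.866 ∈ [30.700, 36.772] ↔ index [201, 300].
201 + (33.866−30.700)·(300−201)/(36.772−30.700) = 201 + 3.166·99/6.072 ≈ 252.62, so AQI = 253.
Sub-indices: SO₂→46, PM10→328, NO₂→214, CO→253. Overall AQI = max = 328; dominant pollutant is PM10.
AQI 328: Hazardous.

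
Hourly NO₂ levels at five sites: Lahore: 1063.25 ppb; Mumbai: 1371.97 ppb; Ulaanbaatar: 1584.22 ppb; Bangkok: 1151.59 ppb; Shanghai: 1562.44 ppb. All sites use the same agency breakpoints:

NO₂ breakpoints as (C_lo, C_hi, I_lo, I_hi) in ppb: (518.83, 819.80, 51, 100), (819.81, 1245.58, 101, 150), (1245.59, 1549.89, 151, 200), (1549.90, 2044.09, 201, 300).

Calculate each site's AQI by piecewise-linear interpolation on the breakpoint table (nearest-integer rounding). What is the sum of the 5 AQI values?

Lahore: 1063.25 ∈ [819.81, 1245.58] ↔ index [101, 150].
101 + (1063.25−819.81)·(150−101)/(1245.58−819.81) = 101 + 243.44·49/425.77 ≈ 129.02, so AQI = 129.
Mumbai: 1371.97 lies in 1245.59–1549.89, so I_lo=151, I_hi=200, C_lo=1245.59, C_hi=1549.89.
(200−151)/(1549.89−1245.59) × (1371.97−1245.59) + 151 = 49/304.30 × 126.38 + 151 ≈ 171.35 → 171.
Ulaanbaatar: 1584.22 lies in 1549.90–2044.09, so I_lo=201, I_hi=300, C_lo=1549.90, C_hi=2044.09.
(300−201)/(2044.09−1549.90) × (1584.22−1549.90) + 201 = 99/494.19 × 34.32 + 201 ≈ 207.88 → 208.
Bangkok 1151.59: bracket 819.81–1245.58 → index 101–150; slope 49/425.77, offset 331.78.
AQI = 101 + 49/425.77·331.78 ≈ 139.18 ⇒ 139.
Shanghai: 1562.44 lies in 1549.90–2044.09, so I_lo=201, I_hi=300, C_lo=1549.90, C_hi=2044.09.
(300−201)/(2044.09−1549.90) × (1562.44−1549.90) + 201 = 99/494.19 × 12.54 + 201 ≈ 203.51 → 204.
AQIs: Lahore=129, Mumbai=171, Ulaanbaatar=208, Bangkok=139, Shanghai=204. Sum = 129 + 171 + 208 + 139 + 204 = 851.

851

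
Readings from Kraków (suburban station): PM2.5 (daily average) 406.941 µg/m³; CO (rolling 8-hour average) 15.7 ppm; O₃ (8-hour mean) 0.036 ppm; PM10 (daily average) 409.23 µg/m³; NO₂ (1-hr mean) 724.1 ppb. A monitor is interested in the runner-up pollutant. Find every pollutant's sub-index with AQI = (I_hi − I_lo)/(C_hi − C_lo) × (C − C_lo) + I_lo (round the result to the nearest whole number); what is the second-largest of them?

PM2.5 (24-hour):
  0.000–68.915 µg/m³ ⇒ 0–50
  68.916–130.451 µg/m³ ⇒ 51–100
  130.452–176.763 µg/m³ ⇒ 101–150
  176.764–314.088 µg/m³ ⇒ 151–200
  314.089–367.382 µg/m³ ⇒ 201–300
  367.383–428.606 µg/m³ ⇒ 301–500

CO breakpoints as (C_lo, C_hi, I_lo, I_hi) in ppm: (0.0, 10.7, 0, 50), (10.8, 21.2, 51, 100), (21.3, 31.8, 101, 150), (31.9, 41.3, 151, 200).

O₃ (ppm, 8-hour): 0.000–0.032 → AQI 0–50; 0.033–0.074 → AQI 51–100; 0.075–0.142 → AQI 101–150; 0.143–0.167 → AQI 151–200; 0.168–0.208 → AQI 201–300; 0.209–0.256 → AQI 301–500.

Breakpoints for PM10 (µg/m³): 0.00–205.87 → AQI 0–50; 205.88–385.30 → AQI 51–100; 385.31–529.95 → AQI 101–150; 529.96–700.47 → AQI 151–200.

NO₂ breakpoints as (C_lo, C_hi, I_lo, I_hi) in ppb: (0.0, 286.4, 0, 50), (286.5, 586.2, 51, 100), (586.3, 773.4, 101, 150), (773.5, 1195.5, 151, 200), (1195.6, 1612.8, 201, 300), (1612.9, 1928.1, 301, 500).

PM2.5: 406.941 lies in 367.383–428.606, so I_lo=301, I_hi=500, C_lo=367.383, C_hi=428.606.
(500−301)/(428.606−367.383) × (406.941−367.383) + 301 = 199/61.223 × 39.558 + 301 ≈ 429.58 → 430.
CO: 15.7 ∈ [10.8, 21.2] ↔ index [51, 100].
51 + (15.7−10.8)·(100−51)/(21.2−10.8) = 51 + 4.9·49/10.4 ≈ 74.09, so AQI = 74.
O₃ 0.036: bracket 0.033–0.074 → index 51–100; slope 49/0.041, offset 0.003.
AQI = 51 + 49/0.041·0.003 ≈ 54.59 ⇒ 55.
PM10: 409.23 ∈ [385.31, 529.95] ↔ index [101, 150].
101 + (409.23−385.31)·(150−101)/(529.95−385.31) = 101 + 23.92·49/144.64 ≈ 109.10, so AQI = 109.
NO₂: 724.1 ∈ [586.3, 773.4] ↔ index [101, 150].
101 + (724.1−586.3)·(150−101)/(773.4−586.3) = 101 + 137.8·49/187.1 ≈ 137.09, so AQI = 137.
Sub-indices: PM2.5→430, CO→74, O₃→55, PM10→109, NO₂→137. Ranked high→low: 430, 137, 109, 74, 55. Second-highest sub-index = 137.

137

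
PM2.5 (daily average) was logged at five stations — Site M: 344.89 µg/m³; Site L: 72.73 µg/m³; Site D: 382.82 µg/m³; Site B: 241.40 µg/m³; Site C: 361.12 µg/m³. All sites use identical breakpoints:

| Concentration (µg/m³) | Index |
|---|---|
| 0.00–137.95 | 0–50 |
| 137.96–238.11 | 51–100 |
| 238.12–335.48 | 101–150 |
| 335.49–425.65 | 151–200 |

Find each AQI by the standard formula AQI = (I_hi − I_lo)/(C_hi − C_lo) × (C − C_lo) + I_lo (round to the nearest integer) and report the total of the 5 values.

Site M: row 335.49–425.65 (AQI 151–200). (200−151)·(344.89−335.49)/(425.65−335.49) + 151 = 49·9.40/90.16 + 151 ≈ 156.11 → 156.
Site L: 72.73 ∈ [0.00, 137.95] ↔ index [0, 50].
0 + (72.73−0.00)·(50−0)/(137.95−0.00) = 0 + 72.73·50/137.95 ≈ 26.36, so AQI = 26.
Site D 382.82: bracket 335.49–425.65 → index 151–200; slope 49/90.16, offset 47.33.
AQI = 151 + 49/90.16·47.33 ≈ 176.72 ⇒ 177.
Site B 241.40: bracket 238.12–335.48 → index 101–150; slope 49/97.36, offset 3.28.
AQI = 101 + 49/97.36·3.28 ≈ 102.65 ⇒ 103.
Site C 361.12: bracket 335.49–425.65 → index 151–200; slope 49/90.16, offset 25.63.
AQI = 151 + 49/90.16·25.63 ≈ 164.93 ⇒ 165.
AQIs: Site M=156, Site L=26, Site D=177, Site B=103, Site C=165. Sum = 156 + 26 + 177 + 103 + 165 = 627.

627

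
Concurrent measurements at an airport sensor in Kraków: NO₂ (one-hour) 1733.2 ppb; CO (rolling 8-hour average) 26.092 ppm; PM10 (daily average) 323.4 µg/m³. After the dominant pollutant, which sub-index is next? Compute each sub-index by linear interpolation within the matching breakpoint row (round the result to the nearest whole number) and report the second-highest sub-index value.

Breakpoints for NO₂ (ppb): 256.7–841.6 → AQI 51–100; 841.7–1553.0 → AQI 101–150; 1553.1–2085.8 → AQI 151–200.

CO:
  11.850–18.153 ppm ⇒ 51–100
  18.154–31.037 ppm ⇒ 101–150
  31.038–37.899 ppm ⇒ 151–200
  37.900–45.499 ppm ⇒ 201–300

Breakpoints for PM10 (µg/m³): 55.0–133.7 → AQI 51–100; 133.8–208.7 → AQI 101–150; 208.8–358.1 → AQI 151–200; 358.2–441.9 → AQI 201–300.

168

NO₂ 1733.2: bracket 1553.1–2085.8 → index 151–200; slope 49/532.7, offset 180.1.
AQI = 151 + 49/532.7·180.1 ≈ 167.57 ⇒ 168.
CO 26.092: bracket 18.154–31.037 → index 101–150; slope 49/12.883, offset 7.938.
AQI = 101 + 49/12.883·7.938 ≈ 131.19 ⇒ 131.
PM10 323.4: bracket 208.8–358.1 → index 151–200; slope 49/149.3, offset 114.6.
AQI = 151 + 49/149.3·114.6 ≈ 188.61 ⇒ 189.
Sub-indices: NO₂→168, CO→131, PM10→189. Ranked high→low: 189, 168, 131. Second-highest sub-index = 168.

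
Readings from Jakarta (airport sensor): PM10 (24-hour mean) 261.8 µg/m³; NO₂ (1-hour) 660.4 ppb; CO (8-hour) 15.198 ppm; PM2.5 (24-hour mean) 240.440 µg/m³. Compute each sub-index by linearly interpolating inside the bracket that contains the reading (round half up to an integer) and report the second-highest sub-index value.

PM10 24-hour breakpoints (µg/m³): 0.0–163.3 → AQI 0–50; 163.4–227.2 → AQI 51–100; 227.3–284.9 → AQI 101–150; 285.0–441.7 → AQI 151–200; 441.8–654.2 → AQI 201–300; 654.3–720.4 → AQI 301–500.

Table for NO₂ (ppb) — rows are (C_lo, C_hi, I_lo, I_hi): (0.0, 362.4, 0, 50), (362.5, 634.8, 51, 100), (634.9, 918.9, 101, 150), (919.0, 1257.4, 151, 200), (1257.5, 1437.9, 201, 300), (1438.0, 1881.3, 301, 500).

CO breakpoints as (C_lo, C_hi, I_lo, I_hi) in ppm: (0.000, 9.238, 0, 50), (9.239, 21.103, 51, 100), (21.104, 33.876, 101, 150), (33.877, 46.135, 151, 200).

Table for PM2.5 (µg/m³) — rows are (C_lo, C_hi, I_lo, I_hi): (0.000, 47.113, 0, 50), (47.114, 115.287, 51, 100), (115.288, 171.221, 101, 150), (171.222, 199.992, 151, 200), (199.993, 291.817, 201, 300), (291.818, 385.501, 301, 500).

PM10 261.8: bracket 227.3–284.9 → index 101–150; slope 49/57.6, offset 34.5.
AQI = 101 + 49/57.6·34.5 ≈ 130.35 ⇒ 130.
NO₂ 660.4: bracket 634.9–918.9 → index 101–150; slope 49/284.0, offset 25.5.
AQI = 101 + 49/284.0·25.5 ≈ 105.40 ⇒ 105.
CO: row 9.239–21.103 (AQI 51–100). (100−51)·(15.198−9.239)/(21.103−9.239) + 51 = 49·5.959/11.864 + 51 ≈ 75.61 → 76.
PM2.5: 240.440 ∈ [199.993, 291.817] ↔ index [201, 300].
201 + (240.440−199.993)·(300−201)/(291.817−199.993) = 201 + 40.447·99/91.824 ≈ 244.61, so AQI = 245.
Sub-indices: PM10→130, NO₂→105, CO→76, PM2.5→245. Ranked high→low: 245, 130, 105, 76. Second-highest sub-index = 130.

130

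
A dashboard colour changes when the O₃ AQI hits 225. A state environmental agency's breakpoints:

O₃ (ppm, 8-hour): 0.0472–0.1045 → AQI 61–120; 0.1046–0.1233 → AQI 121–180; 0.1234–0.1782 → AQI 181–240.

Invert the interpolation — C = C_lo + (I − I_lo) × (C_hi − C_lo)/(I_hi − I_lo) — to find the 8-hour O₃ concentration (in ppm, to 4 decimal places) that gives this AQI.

AQI 225 lies in the 181–240 band, which corresponds to 0.1234–0.1782 ppm.
C = 0.1234 + (225−181)×(0.1782−0.1234)/(240−181) = 0.1234 + 44×0.0548/59 ≈ 0.164268 ppm → 0.1643 ppm to 4 dp.

0.1643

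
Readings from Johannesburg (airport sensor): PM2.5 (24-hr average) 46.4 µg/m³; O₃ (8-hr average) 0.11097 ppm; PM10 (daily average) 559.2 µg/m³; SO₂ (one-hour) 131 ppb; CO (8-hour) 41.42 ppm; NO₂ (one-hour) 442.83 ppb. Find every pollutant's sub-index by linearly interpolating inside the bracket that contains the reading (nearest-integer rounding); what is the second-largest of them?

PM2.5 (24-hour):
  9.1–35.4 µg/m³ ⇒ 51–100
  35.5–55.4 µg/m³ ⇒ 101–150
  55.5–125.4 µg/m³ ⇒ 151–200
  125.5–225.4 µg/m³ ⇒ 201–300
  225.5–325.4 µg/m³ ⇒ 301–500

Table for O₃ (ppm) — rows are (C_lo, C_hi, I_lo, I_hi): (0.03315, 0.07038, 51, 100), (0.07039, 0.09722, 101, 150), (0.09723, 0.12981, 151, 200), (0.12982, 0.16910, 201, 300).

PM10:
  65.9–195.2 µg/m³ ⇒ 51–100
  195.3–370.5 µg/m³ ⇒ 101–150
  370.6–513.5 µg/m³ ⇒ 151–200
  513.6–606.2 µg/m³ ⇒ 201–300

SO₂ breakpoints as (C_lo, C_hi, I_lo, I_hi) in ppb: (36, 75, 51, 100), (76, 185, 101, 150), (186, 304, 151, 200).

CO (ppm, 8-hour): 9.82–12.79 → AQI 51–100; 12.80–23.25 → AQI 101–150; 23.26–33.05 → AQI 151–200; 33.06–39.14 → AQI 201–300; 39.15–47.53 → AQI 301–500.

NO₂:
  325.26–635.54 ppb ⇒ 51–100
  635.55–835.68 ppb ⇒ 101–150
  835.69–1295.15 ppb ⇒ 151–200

250

PM2.5: row 35.5–55.4 (AQI 101–150). (150−101)·(46.4−35.5)/(55.4−35.5) + 101 = 49·10.9/19.9 + 101 ≈ 127.84 → 128.
O₃ 0.11097: bracket 0.09723–0.12981 → index 151–200; slope 49/0.03258, offset 0.01374.
AQI = 151 + 49/0.03258·0.01374 ≈ 171.66 ⇒ 172.
PM10: row 513.6–606.2 (AQI 201–300). (300−201)·(559.2−513.6)/(606.2−513.6) + 201 = 99·45.6/92.6 + 201 ≈ 249.75 → 250.
SO₂: 131 ∈ [76, 185] ↔ index [101, 150].
101 + (131−76)·(150−101)/(185−76) = 101 + 55·49/109 ≈ 125.72, so AQI = 126.
CO: 41.42 lies in 39.15–47.53, so I_lo=301, I_hi=500, C_lo=39.15, C_hi=47.53.
(500−301)/(47.53−39.15) × (41.42−39.15) + 301 = 199/8.38 × 2.27 + 301 ≈ 354.91 → 355.
NO₂: row 325.26–635.54 (AQI 51–100). (100−51)·(442.83−325.26)/(635.54−325.26) + 51 = 49·117.57/310.28 + 51 ≈ 69.57 → 70.
Sub-indices: PM2.5→128, O₃→172, PM10→250, SO₂→126, CO→355, NO₂→70. Ranked high→low: 355, 250, 172, 128, 126, 70. Second-highest sub-index = 250.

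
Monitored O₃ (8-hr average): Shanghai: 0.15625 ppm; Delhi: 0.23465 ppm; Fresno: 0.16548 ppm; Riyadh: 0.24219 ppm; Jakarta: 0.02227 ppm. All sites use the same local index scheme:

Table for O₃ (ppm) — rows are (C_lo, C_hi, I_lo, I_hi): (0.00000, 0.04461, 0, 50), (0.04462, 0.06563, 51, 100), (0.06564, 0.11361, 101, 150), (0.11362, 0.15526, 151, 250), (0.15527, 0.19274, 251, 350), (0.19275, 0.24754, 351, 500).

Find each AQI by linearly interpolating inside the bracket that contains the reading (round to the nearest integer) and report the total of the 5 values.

1507

Shanghai: 0.15625 lies in 0.15527–0.19274, so I_lo=251, I_hi=350, C_lo=0.15527, C_hi=0.19274.
(350−251)/(0.19274−0.15527) × (0.15625−0.15527) + 251 = 99/0.03747 × 0.00098 + 251 ≈ 253.59 → 254.
Delhi: row 0.19275–0.24754 (AQI 351–500). (500−351)·(0.23465−0.19275)/(0.24754−0.19275) + 351 = 149·0.04190/0.05479 + 351 ≈ 464.95 → 465.
Fresno 0.16548: bracket 0.15527–0.19274 → index 251–350; slope 99/0.03747, offset 0.01021.
AQI = 251 + 99/0.03747·0.01021 ≈ 277.98 ⇒ 278.
Riyadh: 0.24219 ∈ [0.19275, 0.24754] ↔ index [351, 500].
351 + (0.24219−0.19275)·(500−351)/(0.24754−0.19275) = 351 + 0.04944·149/0.05479 ≈ 485.45, so AQI = 485.
Jakarta: row 0.00000–0.04461 (AQI 0–50). (50−0)·(0.02227−0.00000)/(0.04461−0.00000) + 0 = 50·0.02227/0.04461 + 0 ≈ 24.96 → 25.
AQIs: Shanghai=254, Delhi=465, Fresno=278, Riyadh=485, Jakarta=25. Sum = 254 + 465 + 278 + 485 + 25 = 1507.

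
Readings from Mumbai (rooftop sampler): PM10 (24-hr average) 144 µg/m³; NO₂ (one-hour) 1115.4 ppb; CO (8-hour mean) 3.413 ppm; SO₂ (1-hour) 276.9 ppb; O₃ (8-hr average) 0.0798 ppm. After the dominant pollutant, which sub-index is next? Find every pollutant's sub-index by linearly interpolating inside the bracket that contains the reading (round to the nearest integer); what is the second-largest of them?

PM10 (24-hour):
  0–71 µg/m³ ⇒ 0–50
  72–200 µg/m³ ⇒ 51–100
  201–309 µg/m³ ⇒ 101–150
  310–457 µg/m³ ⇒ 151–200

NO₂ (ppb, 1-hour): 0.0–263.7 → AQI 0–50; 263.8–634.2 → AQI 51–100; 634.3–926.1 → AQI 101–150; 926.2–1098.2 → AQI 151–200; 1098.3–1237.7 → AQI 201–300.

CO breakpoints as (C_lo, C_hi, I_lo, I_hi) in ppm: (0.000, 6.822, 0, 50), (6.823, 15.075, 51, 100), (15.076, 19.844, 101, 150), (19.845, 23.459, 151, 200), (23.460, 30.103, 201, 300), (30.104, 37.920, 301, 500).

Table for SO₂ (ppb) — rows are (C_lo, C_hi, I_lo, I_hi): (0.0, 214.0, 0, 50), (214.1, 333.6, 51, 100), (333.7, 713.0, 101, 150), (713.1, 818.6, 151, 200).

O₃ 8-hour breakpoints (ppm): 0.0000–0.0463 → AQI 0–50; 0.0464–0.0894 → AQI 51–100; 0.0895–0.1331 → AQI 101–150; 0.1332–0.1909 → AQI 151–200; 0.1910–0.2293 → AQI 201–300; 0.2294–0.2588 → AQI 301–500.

PM10: row 72–200 (AQI 51–100). (100−51)·(144−72)/(200−72) + 51 = 49·72/128 + 51 ≈ 78.56 → 79.
NO₂: row 1098.3–1237.7 (AQI 201–300). (300−201)·(1115.4−1098.3)/(1237.7−1098.3) + 201 = 99·17.1/139.4 + 201 ≈ 213.14 → 213.
CO: 3.413 ∈ [0.000, 6.822] ↔ index [0, 50].
0 + (3.413−0.000)·(50−0)/(6.822−0.000) = 0 + 3.413·50/6.822 ≈ 25.01, so AQI = 25.
SO₂: row 214.1–333.6 (AQI 51–100). (100−51)·(276.9−214.1)/(333.6−214.1) + 51 = 49·62.8/119.5 + 51 ≈ 76.75 → 77.
O₃: 0.0798 ∈ [0.0464, 0.0894] ↔ index [51, 100].
51 + (0.0798−0.0464)·(100−51)/(0.0894−0.0464) = 51 + 0.0334·49/0.0430 ≈ 89.06, so AQI = 89.
Sub-indices: PM10→79, NO₂→213, CO→25, SO₂→77, O₃→89. Ranked high→low: 213, 89, 79, 77, 25. Second-highest sub-index = 89.

89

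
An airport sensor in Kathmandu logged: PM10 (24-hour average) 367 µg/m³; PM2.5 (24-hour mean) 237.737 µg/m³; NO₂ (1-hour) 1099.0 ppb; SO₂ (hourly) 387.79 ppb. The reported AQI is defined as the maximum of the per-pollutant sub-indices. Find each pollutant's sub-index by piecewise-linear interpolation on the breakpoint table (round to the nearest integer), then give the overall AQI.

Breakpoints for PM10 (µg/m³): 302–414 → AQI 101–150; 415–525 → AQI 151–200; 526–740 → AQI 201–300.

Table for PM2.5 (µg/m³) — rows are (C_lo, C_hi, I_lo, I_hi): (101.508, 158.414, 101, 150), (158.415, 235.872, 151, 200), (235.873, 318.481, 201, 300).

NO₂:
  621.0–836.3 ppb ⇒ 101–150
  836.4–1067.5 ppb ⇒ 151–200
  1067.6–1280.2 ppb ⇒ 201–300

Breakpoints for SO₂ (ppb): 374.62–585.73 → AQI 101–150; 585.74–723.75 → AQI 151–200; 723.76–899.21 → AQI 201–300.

PM10: 367 lies in 302–414, so I_lo=101, I_hi=150, C_lo=302, C_hi=414.
(150−101)/(414−302) × (367−302) + 101 = 49/112 × 65 + 101 ≈ 129.44 → 129.
PM2.5: row 235.873–318.481 (AQI 201–300). (300−201)·(237.737−235.873)/(318.481−235.873) + 201 = 99·1.864/82.608 + 201 ≈ 203.23 → 203.
NO₂: row 1067.6–1280.2 (AQI 201–300). (300−201)·(1099.0−1067.6)/(1280.2−1067.6) + 201 = 99·31.4/212.6 + 201 ≈ 215.62 → 216.
SO₂ 387.79: bracket 374.62–585.73 → index 101–150; slope 49/211.11, offset 13.17.
AQI = 101 + 49/211.11·13.17 ≈ 104.06 ⇒ 104.
Sub-indices: PM10→129, PM2.5→203, NO₂→216, SO₂→104. Overall AQI = max = 216; dominant pollutant is NO₂.

216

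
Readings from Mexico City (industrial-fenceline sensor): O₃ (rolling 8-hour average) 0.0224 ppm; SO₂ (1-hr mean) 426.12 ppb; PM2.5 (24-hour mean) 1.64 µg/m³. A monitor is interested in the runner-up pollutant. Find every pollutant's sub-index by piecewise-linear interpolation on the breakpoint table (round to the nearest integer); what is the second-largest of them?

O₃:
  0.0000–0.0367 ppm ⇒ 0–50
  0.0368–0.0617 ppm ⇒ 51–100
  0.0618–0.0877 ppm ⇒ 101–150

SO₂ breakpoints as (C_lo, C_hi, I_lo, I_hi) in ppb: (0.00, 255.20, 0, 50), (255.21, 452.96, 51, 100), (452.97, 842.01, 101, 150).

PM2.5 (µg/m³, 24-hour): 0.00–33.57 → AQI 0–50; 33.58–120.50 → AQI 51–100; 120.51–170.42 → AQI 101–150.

O₃: 0.0224 lies in 0.0000–0.0367, so I_lo=0, I_hi=50, C_lo=0.0000, C_hi=0.0367.
(50−0)/(0.0367−0.0000) × (0.0224−0.0000) + 0 = 50/0.0367 × 0.0224 + 0 ≈ 30.52 → 31.
SO₂: 426.12 ∈ [255.21, 452.96] ↔ index [51, 100].
51 + (426.12−255.21)·(100−51)/(452.96−255.21) = 51 + 170.91·49/197.75 ≈ 93.35, so AQI = 93.
PM2.5: row 0.00–33.57 (AQI 0–50). (50−0)·(1.64−0.00)/(33.57−0.00) + 0 = 50·1.64/33.57 + 0 ≈ 2.44 → 2.
Sub-indices: O₃→31, SO₂→93, PM2.5→2. Ranked high→low: 93, 31, 2. Second-highest sub-index = 31.

31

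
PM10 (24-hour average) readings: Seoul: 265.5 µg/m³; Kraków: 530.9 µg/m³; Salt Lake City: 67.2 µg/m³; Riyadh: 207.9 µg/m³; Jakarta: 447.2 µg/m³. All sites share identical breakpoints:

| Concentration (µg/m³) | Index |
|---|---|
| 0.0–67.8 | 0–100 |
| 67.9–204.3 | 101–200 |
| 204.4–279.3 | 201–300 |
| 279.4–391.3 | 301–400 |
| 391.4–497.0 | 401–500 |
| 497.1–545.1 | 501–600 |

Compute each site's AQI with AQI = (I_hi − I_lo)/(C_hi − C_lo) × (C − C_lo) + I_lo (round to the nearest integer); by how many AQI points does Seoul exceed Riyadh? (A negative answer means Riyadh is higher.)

76

Seoul 265.5: bracket 204.4–279.3 → index 201–300; slope 99/74.9, offset 61.1.
AQI = 201 + 99/74.9·61.1 ≈ 281.76 ⇒ 282.
Kraków: 530.9 lies in 497.1–545.1, so I_lo=501, I_hi=600, C_lo=497.1, C_hi=545.1.
(600−501)/(545.1−497.1) × (530.9−497.1) + 501 = 99/48.0 × 33.8 + 501 ≈ 570.71 → 571.
Salt Lake City: row 0.0–67.8 (AQI 0–100). (100−0)·(67.2−0.0)/(67.8−0.0) + 0 = 100·67.2/67.8 + 0 ≈ 99.12 → 99.
Riyadh: 207.9 ∈ [204.4, 279.3] ↔ index [201, 300].
201 + (207.9−204.4)·(300−201)/(279.3−204.4) = 201 + 3.5·99/74.9 ≈ 205.63, so AQI = 206.
Jakarta: row 391.4–497.0 (AQI 401–500). (500−401)·(447.2−391.4)/(497.0−391.4) + 401 = 99·55.8/105.6 + 401 ≈ 453.31 → 453.
AQIs: Seoul=282, Kraków=571, Salt Lake City=99, Riyadh=206, Jakarta=453. Seoul (282) − Riyadh (206) = 76.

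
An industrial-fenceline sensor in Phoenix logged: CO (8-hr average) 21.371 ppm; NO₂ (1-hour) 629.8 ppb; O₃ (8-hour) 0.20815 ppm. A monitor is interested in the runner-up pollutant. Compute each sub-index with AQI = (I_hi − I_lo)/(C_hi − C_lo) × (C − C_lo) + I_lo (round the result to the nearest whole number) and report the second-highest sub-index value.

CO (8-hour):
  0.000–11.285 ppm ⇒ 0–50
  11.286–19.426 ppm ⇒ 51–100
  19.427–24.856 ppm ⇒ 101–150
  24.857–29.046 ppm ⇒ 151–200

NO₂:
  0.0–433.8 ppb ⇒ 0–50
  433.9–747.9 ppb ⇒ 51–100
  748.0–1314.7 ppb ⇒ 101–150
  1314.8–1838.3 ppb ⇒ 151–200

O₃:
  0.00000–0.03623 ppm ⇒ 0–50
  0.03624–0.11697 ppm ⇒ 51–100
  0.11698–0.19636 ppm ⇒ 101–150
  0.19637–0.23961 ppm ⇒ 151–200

CO: 21.371 lies in 19.427–24.856, so I_lo=101, I_hi=150, C_lo=19.427, C_hi=24.856.
(150−101)/(24.856−19.427) × (21.371−19.427) + 101 = 49/5.429 × 1.944 + 101 ≈ 118.55 → 119.
NO₂ 629.8: bracket 433.9–747.9 → index 51–100; slope 49/314.0, offset 195.9.
AQI = 51 + 49/314.0·195.9 ≈ 81.57 ⇒ 82.
O₃: 0.20815 ∈ [0.19637, 0.23961] ↔ index [151, 200].
151 + (0.20815−0.19637)·(200−151)/(0.23961−0.19637) = 151 + 0.01178·49/0.04324 ≈ 164.35, so AQI = 164.
Sub-indices: CO→119, NO₂→82, O₃→164. Ranked high→low: 164, 119, 82. Second-highest sub-index = 119.

119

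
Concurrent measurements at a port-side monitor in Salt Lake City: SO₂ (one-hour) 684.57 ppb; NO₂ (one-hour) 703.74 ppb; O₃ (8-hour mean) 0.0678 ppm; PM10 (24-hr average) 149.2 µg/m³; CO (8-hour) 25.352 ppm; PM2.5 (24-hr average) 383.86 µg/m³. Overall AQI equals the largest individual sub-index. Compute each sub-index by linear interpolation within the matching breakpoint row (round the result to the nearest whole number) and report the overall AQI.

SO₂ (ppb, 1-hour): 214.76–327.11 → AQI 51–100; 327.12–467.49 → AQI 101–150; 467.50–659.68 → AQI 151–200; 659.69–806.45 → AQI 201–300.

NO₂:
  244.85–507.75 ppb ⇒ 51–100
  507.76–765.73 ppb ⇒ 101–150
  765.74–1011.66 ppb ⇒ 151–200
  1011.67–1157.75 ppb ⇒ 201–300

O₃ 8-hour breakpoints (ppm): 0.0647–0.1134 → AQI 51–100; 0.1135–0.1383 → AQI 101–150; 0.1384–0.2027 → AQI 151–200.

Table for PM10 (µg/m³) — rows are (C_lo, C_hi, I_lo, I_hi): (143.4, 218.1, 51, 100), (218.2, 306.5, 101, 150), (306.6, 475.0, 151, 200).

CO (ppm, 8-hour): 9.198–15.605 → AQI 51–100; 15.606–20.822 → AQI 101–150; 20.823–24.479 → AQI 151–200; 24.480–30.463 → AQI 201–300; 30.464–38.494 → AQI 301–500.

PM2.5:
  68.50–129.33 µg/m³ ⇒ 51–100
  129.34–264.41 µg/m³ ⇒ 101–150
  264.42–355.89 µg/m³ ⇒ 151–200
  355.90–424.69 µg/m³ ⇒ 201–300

241

SO₂ 684.57: bracket 659.69–806.45 → index 201–300; slope 99/146.76, offset 24.88.
AQI = 201 + 99/146.76·24.88 ≈ 217.78 ⇒ 218.
NO₂ 703.74: bracket 507.76–765.73 → index 101–150; slope 49/257.97, offset 195.98.
AQI = 101 + 49/257.97·195.98 ≈ 138.23 ⇒ 138.
O₃: row 0.0647–0.1134 (AQI 51–100). (100−51)·(0.0678−0.0647)/(0.1134−0.0647) + 51 = 49·0.0031/0.0487 + 51 ≈ 54.12 → 54.
PM10: 149.2 ∈ [143.4, 218.1] ↔ index [51, 100].
51 + (149.2−143.4)·(100−51)/(218.1−143.4) = 51 + 5.8·49/74.7 ≈ 54.80, so AQI = 55.
CO: 25.352 ∈ [24.480, 30.463] ↔ index [201, 300].
201 + (25.352−24.480)·(300−201)/(30.463−24.480) = 201 + 0.872·99/5.983 ≈ 215.43, so AQI = 215.
PM2.5: 383.86 ∈ [355.90, 424.69] ↔ index [201, 300].
201 + (383.86−355.90)·(300−201)/(424.69−355.90) = 201 + 27.96·99/68.79 ≈ 241.24, so AQI = 241.
Sub-indices: SO₂→218, NO₂→138, O₃→54, PM10→55, CO→215, PM2.5→241. Overall AQI = max = 241; dominant pollutant is PM2.5.
AQI 241: Very Unhealthy.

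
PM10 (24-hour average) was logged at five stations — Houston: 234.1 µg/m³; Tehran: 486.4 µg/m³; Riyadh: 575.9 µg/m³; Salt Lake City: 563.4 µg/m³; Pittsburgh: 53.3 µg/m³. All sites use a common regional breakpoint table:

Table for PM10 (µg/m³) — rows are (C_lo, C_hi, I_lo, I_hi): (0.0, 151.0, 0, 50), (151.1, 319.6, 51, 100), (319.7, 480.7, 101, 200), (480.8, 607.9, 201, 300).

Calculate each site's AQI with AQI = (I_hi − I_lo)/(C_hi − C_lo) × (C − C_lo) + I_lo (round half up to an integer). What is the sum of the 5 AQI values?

Houston: row 151.1–319.6 (AQI 51–100). (100−51)·(234.1−151.1)/(319.6−151.1) + 51 = 49·83.0/168.5 + 51 ≈ 75.14 → 75.
Tehran: 486.4 lies in 480.8–607.9, so I_lo=201, I_hi=300, C_lo=480.8, C_hi=607.9.
(300−201)/(607.9−480.8) × (486.4−480.8) + 201 = 99/127.1 × 5.6 + 201 ≈ 205.36 → 205.
Riyadh 575.9: bracket 480.8–607.9 → index 201–300; slope 99/127.1, offset 95.1.
AQI = 201 + 99/127.1·95.1 ≈ 275.07 ⇒ 275.
Salt Lake City: 563.4 lies in 480.8–607.9, so I_lo=201, I_hi=300, C_lo=480.8, C_hi=607.9.
(300−201)/(607.9−480.8) × (563.4−480.8) + 201 = 99/127.1 × 82.6 + 201 ≈ 265.34 → 265.
Pittsburgh: 53.3 lies in 0.0–151.0, so I_lo=0, I_hi=50, C_lo=0.0, C_hi=151.0.
(50−0)/(151.0−0.0) × (53.3−0.0) + 0 = 50/151.0 × 53.3 + 0 ≈ 17.65 → 18.
AQIs: Houston=75, Tehran=205, Riyadh=275, Salt Lake City=265, Pittsburgh=18. Sum = 75 + 205 + 275 + 265 + 18 = 838.

838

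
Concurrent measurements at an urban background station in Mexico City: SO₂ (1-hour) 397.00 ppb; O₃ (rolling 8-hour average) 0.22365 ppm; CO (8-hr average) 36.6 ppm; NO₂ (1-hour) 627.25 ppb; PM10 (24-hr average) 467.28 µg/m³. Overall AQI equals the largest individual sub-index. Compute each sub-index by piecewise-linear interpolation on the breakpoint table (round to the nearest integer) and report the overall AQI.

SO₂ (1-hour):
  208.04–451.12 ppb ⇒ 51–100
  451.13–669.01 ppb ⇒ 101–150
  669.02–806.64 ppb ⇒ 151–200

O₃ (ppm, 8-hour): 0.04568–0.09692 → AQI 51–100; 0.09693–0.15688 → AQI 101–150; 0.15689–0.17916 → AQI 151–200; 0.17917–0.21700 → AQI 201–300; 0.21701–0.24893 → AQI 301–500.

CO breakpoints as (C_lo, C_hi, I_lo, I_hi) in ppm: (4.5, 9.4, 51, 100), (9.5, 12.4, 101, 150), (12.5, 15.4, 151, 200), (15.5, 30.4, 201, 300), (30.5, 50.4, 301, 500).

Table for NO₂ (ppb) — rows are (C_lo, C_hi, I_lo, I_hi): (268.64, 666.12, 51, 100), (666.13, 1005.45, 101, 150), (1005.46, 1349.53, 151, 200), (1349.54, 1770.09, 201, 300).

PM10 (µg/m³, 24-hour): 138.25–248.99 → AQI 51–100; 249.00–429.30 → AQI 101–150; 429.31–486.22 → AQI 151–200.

362

SO₂: row 208.04–451.12 (AQI 51–100). (100−51)·(397.00−208.04)/(451.12−208.04) + 51 = 49·188.96/243.08 + 51 ≈ 89.09 → 89.
O₃: 0.22365 ∈ [0.21701, 0.24893] ↔ index [301, 500].
301 + (0.22365−0.21701)·(500−301)/(0.24893−0.21701) = 301 + 0.00664·199/0.03192 ≈ 342.40, so AQI = 342.
CO: row 30.5–50.4 (AQI 301–500). (500−301)·(36.6−30.5)/(50.4−30.5) + 301 = 199·6.1/19.9 + 301 ≈ 362.00 → 362.
NO₂: 627.25 ∈ [268.64, 666.12] ↔ index [51, 100].
51 + (627.25−268.64)·(100−51)/(666.12−268.64) = 51 + 358.61·49/397.48 ≈ 95.21, so AQI = 95.
PM10: 467.28 lies in 429.31–486.22, so I_lo=151, I_hi=200, C_lo=429.31, C_hi=486.22.
(200−151)/(486.22−429.31) × (467.28−429.31) + 151 = 49/56.91 × 37.97 + 151 ≈ 183.69 → 184.
Sub-indices: SO₂→89, O₃→342, CO→362, NO₂→95, PM10→184. Overall AQI = max = 362; dominant pollutant is CO.
AQI 362: Hazardous.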